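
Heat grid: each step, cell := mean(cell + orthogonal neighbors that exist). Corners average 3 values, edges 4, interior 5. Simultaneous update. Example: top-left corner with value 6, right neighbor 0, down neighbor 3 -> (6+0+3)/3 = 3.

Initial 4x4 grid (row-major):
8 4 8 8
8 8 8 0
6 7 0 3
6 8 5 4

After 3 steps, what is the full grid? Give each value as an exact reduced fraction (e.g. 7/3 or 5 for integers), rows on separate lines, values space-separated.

Answer: 3017/432 23783/3600 21847/3600 5719/1080
48841/7200 38491/6000 15889/3000 4333/900
47569/7200 4391/750 1969/400 1163/300
1721/270 42139/7200 3643/800 2867/720

Derivation:
After step 1:
  20/3 7 7 16/3
  15/2 7 24/5 19/4
  27/4 29/5 23/5 7/4
  20/3 13/2 17/4 4
After step 2:
  127/18 83/12 181/30 205/36
  335/48 321/50 563/100 499/120
  1603/240 613/100 106/25 151/40
  239/36 1393/240 387/80 10/3
After step 3:
  3017/432 23783/3600 21847/3600 5719/1080
  48841/7200 38491/6000 15889/3000 4333/900
  47569/7200 4391/750 1969/400 1163/300
  1721/270 42139/7200 3643/800 2867/720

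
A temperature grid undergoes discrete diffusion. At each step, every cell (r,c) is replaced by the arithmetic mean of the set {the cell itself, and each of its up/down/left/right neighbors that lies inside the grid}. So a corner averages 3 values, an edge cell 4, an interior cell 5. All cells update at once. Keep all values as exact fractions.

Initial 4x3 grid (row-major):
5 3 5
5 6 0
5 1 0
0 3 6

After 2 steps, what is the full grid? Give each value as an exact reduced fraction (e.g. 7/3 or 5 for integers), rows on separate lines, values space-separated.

After step 1:
  13/3 19/4 8/3
  21/4 3 11/4
  11/4 3 7/4
  8/3 5/2 3
After step 2:
  43/9 59/16 61/18
  23/6 15/4 61/24
  41/12 13/5 21/8
  95/36 67/24 29/12

Answer: 43/9 59/16 61/18
23/6 15/4 61/24
41/12 13/5 21/8
95/36 67/24 29/12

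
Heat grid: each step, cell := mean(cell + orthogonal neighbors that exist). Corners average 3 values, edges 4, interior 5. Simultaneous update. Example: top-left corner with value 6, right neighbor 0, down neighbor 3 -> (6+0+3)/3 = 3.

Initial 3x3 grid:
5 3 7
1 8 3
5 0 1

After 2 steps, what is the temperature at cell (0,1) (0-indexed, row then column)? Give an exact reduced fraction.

Answer: 193/48

Derivation:
Step 1: cell (0,1) = 23/4
Step 2: cell (0,1) = 193/48
Full grid after step 2:
  9/2 193/48 89/18
  51/16 87/20 161/48
  41/12 59/24 115/36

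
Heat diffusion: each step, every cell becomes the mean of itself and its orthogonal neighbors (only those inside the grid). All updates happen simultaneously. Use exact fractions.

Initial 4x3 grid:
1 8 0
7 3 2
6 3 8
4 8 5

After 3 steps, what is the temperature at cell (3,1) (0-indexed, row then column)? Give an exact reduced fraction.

Step 1: cell (3,1) = 5
Step 2: cell (3,1) = 59/10
Step 3: cell (3,1) = 3251/600
Full grid after step 3:
  9401/2160 3509/900 8051/2160
  33017/7200 6559/1500 29417/7200
  12169/2400 632/125 11669/2400
  3947/720 3251/600 1319/240

Answer: 3251/600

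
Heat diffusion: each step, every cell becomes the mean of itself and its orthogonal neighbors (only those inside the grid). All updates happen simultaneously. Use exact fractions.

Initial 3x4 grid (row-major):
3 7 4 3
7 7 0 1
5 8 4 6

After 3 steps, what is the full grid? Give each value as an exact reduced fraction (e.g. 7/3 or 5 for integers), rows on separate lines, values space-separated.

After step 1:
  17/3 21/4 7/2 8/3
  11/2 29/5 16/5 5/2
  20/3 6 9/2 11/3
After step 2:
  197/36 1213/240 877/240 26/9
  709/120 103/20 39/10 361/120
  109/18 689/120 521/120 32/9
After step 3:
  11833/2160 6959/1440 5579/1440 6877/2160
  8131/1440 6181/1200 4813/1200 4807/1440
  3187/540 479/90 3157/720 1963/540

Answer: 11833/2160 6959/1440 5579/1440 6877/2160
8131/1440 6181/1200 4813/1200 4807/1440
3187/540 479/90 3157/720 1963/540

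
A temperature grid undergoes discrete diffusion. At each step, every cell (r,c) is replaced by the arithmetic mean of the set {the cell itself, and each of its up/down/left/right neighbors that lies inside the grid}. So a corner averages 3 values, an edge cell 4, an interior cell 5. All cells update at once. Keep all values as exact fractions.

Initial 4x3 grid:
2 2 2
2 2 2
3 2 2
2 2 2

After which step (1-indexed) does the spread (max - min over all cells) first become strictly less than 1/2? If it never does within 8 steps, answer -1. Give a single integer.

Step 1: max=7/3, min=2, spread=1/3
  -> spread < 1/2 first at step 1
Step 2: max=271/120, min=2, spread=31/120
Step 3: max=2371/1080, min=2, spread=211/1080
Step 4: max=232897/108000, min=3647/1800, spread=14077/108000
Step 5: max=2084407/972000, min=219683/108000, spread=5363/48600
Step 6: max=62060809/29160000, min=122869/60000, spread=93859/1166400
Step 7: max=3709474481/1749600000, min=199736467/97200000, spread=4568723/69984000
Step 8: max=221732435629/104976000000, min=6013618889/2916000000, spread=8387449/167961600

Answer: 1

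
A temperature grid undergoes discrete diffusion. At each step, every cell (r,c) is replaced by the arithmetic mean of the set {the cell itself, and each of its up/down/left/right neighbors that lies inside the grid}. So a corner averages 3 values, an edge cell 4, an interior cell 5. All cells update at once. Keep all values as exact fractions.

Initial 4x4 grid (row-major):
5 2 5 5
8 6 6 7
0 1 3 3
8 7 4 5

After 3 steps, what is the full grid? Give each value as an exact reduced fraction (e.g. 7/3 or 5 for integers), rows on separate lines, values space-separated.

Answer: 281/60 1421/300 4373/900 11059/2160
457/100 2259/500 5681/1200 34669/7200
447/100 1747/400 173/40 10919/2400
1091/240 3541/800 10519/2400 1559/360

Derivation:
After step 1:
  5 9/2 9/2 17/3
  19/4 23/5 27/5 21/4
  17/4 17/5 17/5 9/2
  5 5 19/4 4
After step 2:
  19/4 93/20 301/60 185/36
  93/20 453/100 463/100 1249/240
  87/20 413/100 429/100 343/80
  19/4 363/80 343/80 53/12
After step 3:
  281/60 1421/300 4373/900 11059/2160
  457/100 2259/500 5681/1200 34669/7200
  447/100 1747/400 173/40 10919/2400
  1091/240 3541/800 10519/2400 1559/360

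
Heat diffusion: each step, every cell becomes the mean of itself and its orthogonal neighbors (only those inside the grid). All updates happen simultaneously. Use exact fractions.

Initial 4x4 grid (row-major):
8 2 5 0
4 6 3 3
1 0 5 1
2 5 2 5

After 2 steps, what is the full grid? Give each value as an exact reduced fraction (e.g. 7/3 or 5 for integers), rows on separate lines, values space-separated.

After step 1:
  14/3 21/4 5/2 8/3
  19/4 3 22/5 7/4
  7/4 17/5 11/5 7/2
  8/3 9/4 17/4 8/3
After step 2:
  44/9 185/48 889/240 83/36
  85/24 104/25 277/100 739/240
  377/120 63/25 71/20 607/240
  20/9 377/120 341/120 125/36

Answer: 44/9 185/48 889/240 83/36
85/24 104/25 277/100 739/240
377/120 63/25 71/20 607/240
20/9 377/120 341/120 125/36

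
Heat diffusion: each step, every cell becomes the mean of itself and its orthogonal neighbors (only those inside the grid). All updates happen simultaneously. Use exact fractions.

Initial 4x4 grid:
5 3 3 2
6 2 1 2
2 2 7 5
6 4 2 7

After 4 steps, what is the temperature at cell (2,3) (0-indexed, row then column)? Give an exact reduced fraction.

Step 1: cell (2,3) = 21/4
Step 2: cell (2,3) = 949/240
Step 3: cell (2,3) = 29173/7200
Step 4: cell (2,3) = 818911/216000
Full grid after step 4:
  228847/64800 70141/21600 324781/108000 186827/64800
  154823/43200 617017/180000 577277/180000 709007/216000
  89659/24000 218431/60000 679681/180000 818911/216000
  82217/21600 15669/4000 435683/108000 273943/64800

Answer: 818911/216000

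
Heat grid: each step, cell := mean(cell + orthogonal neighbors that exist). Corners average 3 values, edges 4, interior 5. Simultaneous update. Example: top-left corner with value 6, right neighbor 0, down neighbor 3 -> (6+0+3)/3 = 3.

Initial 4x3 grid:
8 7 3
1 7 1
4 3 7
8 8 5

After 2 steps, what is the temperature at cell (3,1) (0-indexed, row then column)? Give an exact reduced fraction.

Answer: 377/60

Derivation:
Step 1: cell (3,1) = 6
Step 2: cell (3,1) = 377/60
Full grid after step 2:
  199/36 381/80 173/36
  68/15 507/100 479/120
  161/30 118/25 629/120
  50/9 377/60 50/9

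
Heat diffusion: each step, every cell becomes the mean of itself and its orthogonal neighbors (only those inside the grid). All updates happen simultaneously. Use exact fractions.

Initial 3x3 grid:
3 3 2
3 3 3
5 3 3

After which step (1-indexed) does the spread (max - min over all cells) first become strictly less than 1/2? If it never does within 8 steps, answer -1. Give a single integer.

Step 1: max=11/3, min=8/3, spread=1
Step 2: max=32/9, min=49/18, spread=5/6
Step 3: max=365/108, min=607/216, spread=41/72
Step 4: max=21373/6480, min=37541/12960, spread=347/864
  -> spread < 1/2 first at step 4
Step 5: max=1256381/388800, min=2293687/777600, spread=2921/10368
Step 6: max=74436457/23328000, min=139643789/46656000, spread=24611/124416
Step 7: max=4423191329/1399680000, min=8457640783/2799360000, spread=207329/1492992
Step 8: max=263686493413/83980800000, min=510998283701/167961600000, spread=1746635/17915904

Answer: 4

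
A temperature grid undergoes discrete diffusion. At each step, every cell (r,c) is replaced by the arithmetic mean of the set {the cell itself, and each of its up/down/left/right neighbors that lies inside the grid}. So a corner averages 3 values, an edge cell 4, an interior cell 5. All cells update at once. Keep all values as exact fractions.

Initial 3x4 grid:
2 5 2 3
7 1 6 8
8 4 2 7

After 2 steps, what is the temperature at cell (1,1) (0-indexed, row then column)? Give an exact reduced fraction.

Answer: 383/100

Derivation:
Step 1: cell (1,1) = 23/5
Step 2: cell (1,1) = 383/100
Full grid after step 2:
  35/9 473/120 439/120 43/9
  201/40 383/100 463/100 99/20
  175/36 583/120 539/120 197/36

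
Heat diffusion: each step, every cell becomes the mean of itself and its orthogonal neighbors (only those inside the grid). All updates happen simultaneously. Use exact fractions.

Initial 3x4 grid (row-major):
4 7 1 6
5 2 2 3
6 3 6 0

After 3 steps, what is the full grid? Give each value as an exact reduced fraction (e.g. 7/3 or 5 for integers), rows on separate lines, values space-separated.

Answer: 9383/2160 14083/3600 12733/3600 7013/2160
6793/1600 7791/2000 19823/6000 44587/14400
9193/2160 6829/1800 82/25 2161/720

Derivation:
After step 1:
  16/3 7/2 4 10/3
  17/4 19/5 14/5 11/4
  14/3 17/4 11/4 3
After step 2:
  157/36 499/120 409/120 121/36
  361/80 93/25 161/50 713/240
  79/18 58/15 16/5 17/6
After step 3:
  9383/2160 14083/3600 12733/3600 7013/2160
  6793/1600 7791/2000 19823/6000 44587/14400
  9193/2160 6829/1800 82/25 2161/720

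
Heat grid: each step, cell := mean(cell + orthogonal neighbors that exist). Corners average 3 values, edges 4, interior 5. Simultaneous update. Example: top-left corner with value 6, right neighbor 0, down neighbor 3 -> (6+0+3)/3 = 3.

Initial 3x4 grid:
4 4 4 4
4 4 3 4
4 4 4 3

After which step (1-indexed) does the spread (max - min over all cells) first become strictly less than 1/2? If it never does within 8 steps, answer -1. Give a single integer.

Step 1: max=4, min=7/2, spread=1/2
Step 2: max=4, min=32/9, spread=4/9
  -> spread < 1/2 first at step 2
Step 3: max=1587/400, min=26491/7200, spread=83/288
Step 4: max=28409/7200, min=238831/64800, spread=337/1296
Step 5: max=1880449/480000, min=14491979/3888000, spread=7396579/38880000
Step 6: max=50616727/12960000, min=872817961/233280000, spread=61253/373248
Step 7: max=3024121943/777600000, min=52637658599/13996800000, spread=14372291/111974400
Step 8: max=180988507837/46656000000, min=3167497427941/839808000000, spread=144473141/1343692800

Answer: 2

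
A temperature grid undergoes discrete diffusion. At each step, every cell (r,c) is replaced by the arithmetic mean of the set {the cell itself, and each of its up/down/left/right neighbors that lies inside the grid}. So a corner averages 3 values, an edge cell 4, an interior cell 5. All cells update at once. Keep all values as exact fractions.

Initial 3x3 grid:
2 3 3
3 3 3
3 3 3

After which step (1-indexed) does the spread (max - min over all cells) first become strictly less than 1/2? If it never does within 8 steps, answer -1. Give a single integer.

Answer: 1

Derivation:
Step 1: max=3, min=8/3, spread=1/3
  -> spread < 1/2 first at step 1
Step 2: max=3, min=49/18, spread=5/18
Step 3: max=3, min=607/216, spread=41/216
Step 4: max=1069/360, min=36749/12960, spread=347/2592
Step 5: max=10643/3600, min=2225863/777600, spread=2921/31104
Step 6: max=1270517/432000, min=134139461/46656000, spread=24611/373248
Step 7: max=28503259/9720000, min=8079357967/2799360000, spread=207329/4478976
Step 8: max=1516398401/518400000, min=485854847549/167961600000, spread=1746635/53747712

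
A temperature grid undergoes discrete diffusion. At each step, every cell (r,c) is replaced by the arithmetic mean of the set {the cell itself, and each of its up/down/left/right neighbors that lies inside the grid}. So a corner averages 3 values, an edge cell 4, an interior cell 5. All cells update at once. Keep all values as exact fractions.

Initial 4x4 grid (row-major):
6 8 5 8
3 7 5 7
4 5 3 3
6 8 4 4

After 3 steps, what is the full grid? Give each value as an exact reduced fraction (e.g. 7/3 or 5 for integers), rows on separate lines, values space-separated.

Answer: 6113/1080 2659/450 271/45 814/135
19547/3600 16403/3000 2068/375 244/45
1253/240 2609/500 14531/3000 1064/225
967/180 1229/240 17099/3600 949/216

Derivation:
After step 1:
  17/3 13/2 13/2 20/3
  5 28/5 27/5 23/4
  9/2 27/5 4 17/4
  6 23/4 19/4 11/3
After step 2:
  103/18 91/15 94/15 227/36
  623/120 279/50 109/20 331/60
  209/40 101/20 119/25 53/12
  65/12 219/40 109/24 38/9
After step 3:
  6113/1080 2659/450 271/45 814/135
  19547/3600 16403/3000 2068/375 244/45
  1253/240 2609/500 14531/3000 1064/225
  967/180 1229/240 17099/3600 949/216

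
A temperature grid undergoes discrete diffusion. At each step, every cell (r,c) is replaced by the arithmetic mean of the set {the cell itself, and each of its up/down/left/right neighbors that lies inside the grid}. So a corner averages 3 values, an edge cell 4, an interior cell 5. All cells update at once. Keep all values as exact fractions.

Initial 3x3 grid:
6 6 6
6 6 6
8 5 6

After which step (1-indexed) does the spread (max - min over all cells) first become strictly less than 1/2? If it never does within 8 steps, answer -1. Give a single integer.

Step 1: max=13/2, min=17/3, spread=5/6
Step 2: max=229/36, min=88/15, spread=89/180
  -> spread < 1/2 first at step 2
Step 3: max=44633/7200, min=1069/180, spread=1873/7200
Step 4: max=798781/129600, min=322597/54000, spread=122741/648000
Step 5: max=158606897/25920000, min=431879/72000, spread=3130457/25920000
Step 6: max=2848547029/466560000, min=292632637/48600000, spread=196368569/2332800000
Step 7: max=170450870063/27993600000, min=14067899849/2332800000, spread=523543/8957952
Step 8: max=10214980378861/1679616000000, min=140917568413/23328000000, spread=4410589/107495424

Answer: 2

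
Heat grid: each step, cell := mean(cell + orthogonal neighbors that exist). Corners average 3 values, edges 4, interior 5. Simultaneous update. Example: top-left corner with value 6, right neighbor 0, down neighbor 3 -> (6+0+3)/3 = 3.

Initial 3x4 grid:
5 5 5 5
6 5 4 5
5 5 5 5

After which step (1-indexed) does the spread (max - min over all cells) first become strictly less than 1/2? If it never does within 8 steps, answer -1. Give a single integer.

Step 1: max=16/3, min=19/4, spread=7/12
Step 2: max=251/48, min=481/100, spread=503/1200
  -> spread < 1/2 first at step 2
Step 3: max=74261/14400, min=23237/4800, spread=91/288
Step 4: max=4421839/864000, min=210217/43200, spread=217499/864000
Step 5: max=263939741/51840000, min=84273197/17280000, spread=222403/1036800
Step 6: max=15766638919/3110400000, min=5074056823/1036800000, spread=10889369/62208000
Step 7: max=943094824421/186624000000, min=305188269557/62208000000, spread=110120063/746496000
Step 8: max=56434570502239/11197440000000, min=18356302267663/3732480000000, spread=5462654797/44789760000

Answer: 2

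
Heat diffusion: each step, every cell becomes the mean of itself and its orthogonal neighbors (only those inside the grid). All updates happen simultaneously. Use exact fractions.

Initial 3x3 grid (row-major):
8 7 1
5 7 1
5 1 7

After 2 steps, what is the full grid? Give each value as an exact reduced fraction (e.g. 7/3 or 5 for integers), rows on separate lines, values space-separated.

After step 1:
  20/3 23/4 3
  25/4 21/5 4
  11/3 5 3
After step 2:
  56/9 1177/240 17/4
  1247/240 126/25 71/20
  179/36 119/30 4

Answer: 56/9 1177/240 17/4
1247/240 126/25 71/20
179/36 119/30 4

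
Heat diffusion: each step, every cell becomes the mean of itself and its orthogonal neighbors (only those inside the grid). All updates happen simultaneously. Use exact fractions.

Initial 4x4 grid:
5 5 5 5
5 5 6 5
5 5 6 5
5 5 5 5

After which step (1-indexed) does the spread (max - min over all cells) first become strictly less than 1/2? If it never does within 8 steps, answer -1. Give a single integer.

Answer: 1

Derivation:
Step 1: max=27/5, min=5, spread=2/5
  -> spread < 1/2 first at step 1
Step 2: max=53/10, min=5, spread=3/10
Step 3: max=10459/2000, min=1213/240, spread=263/1500
Step 4: max=187853/36000, min=36547/7200, spread=853/6000
Step 5: max=5627357/1080000, min=1100689/216000, spread=1721/15000
Step 6: max=168556709/32400000, min=27582307/5400000, spread=3062867/32400000
Step 7: max=1009998613/194400000, min=103596671/20250000, spread=77352857/972000000
Step 8: max=151322331113/29160000000, min=24895569661/4860000000, spread=1948913147/29160000000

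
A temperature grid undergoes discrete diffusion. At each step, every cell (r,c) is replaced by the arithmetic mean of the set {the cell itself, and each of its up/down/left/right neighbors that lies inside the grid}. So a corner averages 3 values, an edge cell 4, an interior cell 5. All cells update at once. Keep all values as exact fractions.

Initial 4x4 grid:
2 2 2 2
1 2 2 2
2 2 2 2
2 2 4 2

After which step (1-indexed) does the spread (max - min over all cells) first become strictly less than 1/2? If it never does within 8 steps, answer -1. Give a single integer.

Answer: 4

Derivation:
Step 1: max=8/3, min=5/3, spread=1
Step 2: max=151/60, min=209/120, spread=31/40
Step 3: max=1291/540, min=1949/1080, spread=211/360
Step 4: max=37441/16200, min=59759/32400, spread=5041/10800
  -> spread < 1/2 first at step 4
Step 5: max=1106377/486000, min=1822421/972000, spread=130111/324000
Step 6: max=16304537/7290000, min=11090161/5832000, spread=3255781/9720000
Step 7: max=966157021/437400000, min=1685232989/874800000, spread=82360351/291600000
Step 8: max=7164236839/3280500000, min=51090161249/26244000000, spread=2074577821/8748000000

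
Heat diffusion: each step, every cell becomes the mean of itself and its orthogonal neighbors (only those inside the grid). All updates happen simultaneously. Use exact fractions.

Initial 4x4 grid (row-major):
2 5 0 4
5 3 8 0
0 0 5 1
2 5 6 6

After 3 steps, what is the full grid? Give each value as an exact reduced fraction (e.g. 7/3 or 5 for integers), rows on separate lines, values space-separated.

After step 1:
  4 5/2 17/4 4/3
  5/2 21/5 16/5 13/4
  7/4 13/5 4 3
  7/3 13/4 11/2 13/3
After step 2:
  3 299/80 677/240 53/18
  249/80 3 189/50 647/240
  551/240 79/25 183/50 175/48
  22/9 821/240 205/48 77/18
After step 3:
  197/60 1507/480 23909/7200 1523/540
  1369/480 1679/500 4787/1500 23519/7200
  19823/7200 4661/1500 1111/300 25703/7200
  1469/540 23933/7200 28133/7200 439/108

Answer: 197/60 1507/480 23909/7200 1523/540
1369/480 1679/500 4787/1500 23519/7200
19823/7200 4661/1500 1111/300 25703/7200
1469/540 23933/7200 28133/7200 439/108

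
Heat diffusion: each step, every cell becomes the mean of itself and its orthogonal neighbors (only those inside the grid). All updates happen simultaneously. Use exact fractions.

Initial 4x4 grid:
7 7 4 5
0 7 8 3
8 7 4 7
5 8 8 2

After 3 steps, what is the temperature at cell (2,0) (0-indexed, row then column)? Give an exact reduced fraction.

Answer: 2393/400

Derivation:
Step 1: cell (2,0) = 5
Step 2: cell (2,0) = 243/40
Step 3: cell (2,0) = 2393/400
Full grid after step 3:
  11803/2160 40363/7200 13321/2400 307/60
  20429/3600 1393/240 1379/250 12871/2400
  2393/400 61/10 1423/240 37813/7200
  1139/180 2543/400 21179/3600 12133/2160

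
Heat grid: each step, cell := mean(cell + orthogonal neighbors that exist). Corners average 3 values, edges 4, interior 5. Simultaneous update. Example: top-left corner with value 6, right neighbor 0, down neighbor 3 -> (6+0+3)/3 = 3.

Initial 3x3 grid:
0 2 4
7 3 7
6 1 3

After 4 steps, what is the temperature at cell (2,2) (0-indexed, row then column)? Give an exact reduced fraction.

Answer: 49313/12960

Derivation:
Step 1: cell (2,2) = 11/3
Step 2: cell (2,2) = 67/18
Step 3: cell (2,2) = 841/216
Step 4: cell (2,2) = 49313/12960
Full grid after step 4:
  30257/8640 619027/172800 46813/12960
  159713/43200 263899/72000 72403/19200
  98011/25920 664027/172800 49313/12960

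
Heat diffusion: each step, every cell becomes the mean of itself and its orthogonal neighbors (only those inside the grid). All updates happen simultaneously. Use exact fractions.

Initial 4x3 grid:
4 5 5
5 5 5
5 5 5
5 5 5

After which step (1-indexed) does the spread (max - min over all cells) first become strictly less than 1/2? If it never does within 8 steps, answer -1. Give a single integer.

Step 1: max=5, min=14/3, spread=1/3
  -> spread < 1/2 first at step 1
Step 2: max=5, min=85/18, spread=5/18
Step 3: max=5, min=1039/216, spread=41/216
Step 4: max=5, min=125383/25920, spread=4217/25920
Step 5: max=35921/7200, min=7566851/1555200, spread=38417/311040
Step 6: max=717403/144000, min=455359789/93312000, spread=1903471/18662400
Step 7: max=21484241/4320000, min=27392610911/5598720000, spread=18038617/223948800
Step 8: max=1931073241/388800000, min=1646347817149/335923200000, spread=883978523/13436928000

Answer: 1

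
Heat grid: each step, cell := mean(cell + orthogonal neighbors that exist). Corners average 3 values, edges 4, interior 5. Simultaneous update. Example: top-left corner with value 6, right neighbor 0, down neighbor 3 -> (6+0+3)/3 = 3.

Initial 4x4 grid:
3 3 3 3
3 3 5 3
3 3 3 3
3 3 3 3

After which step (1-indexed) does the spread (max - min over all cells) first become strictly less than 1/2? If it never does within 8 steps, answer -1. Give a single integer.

Answer: 2

Derivation:
Step 1: max=7/2, min=3, spread=1/2
Step 2: max=86/25, min=3, spread=11/25
  -> spread < 1/2 first at step 2
Step 3: max=3967/1200, min=3, spread=367/1200
Step 4: max=17771/5400, min=913/300, spread=1337/5400
Step 5: max=527669/162000, min=27469/9000, spread=33227/162000
Step 6: max=15794327/4860000, min=166049/54000, spread=849917/4860000
Step 7: max=471114347/145800000, min=2498533/810000, spread=21378407/145800000
Step 8: max=14088462371/4374000000, min=752688343/243000000, spread=540072197/4374000000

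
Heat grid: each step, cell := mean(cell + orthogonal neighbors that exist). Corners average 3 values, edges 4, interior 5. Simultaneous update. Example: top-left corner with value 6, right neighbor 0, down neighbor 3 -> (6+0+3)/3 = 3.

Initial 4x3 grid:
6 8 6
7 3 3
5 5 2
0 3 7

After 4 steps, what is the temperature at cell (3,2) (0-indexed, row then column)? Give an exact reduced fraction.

Answer: 169537/43200

Derivation:
Step 1: cell (3,2) = 4
Step 2: cell (3,2) = 4
Step 3: cell (3,2) = 1361/360
Step 4: cell (3,2) = 169537/43200
Full grid after step 4:
  232807/43200 4602529/864000 651971/129600
  180331/36000 1722461/360000 1018111/216000
  458663/108000 1531961/360000 297317/72000
  508361/129600 3303889/864000 169537/43200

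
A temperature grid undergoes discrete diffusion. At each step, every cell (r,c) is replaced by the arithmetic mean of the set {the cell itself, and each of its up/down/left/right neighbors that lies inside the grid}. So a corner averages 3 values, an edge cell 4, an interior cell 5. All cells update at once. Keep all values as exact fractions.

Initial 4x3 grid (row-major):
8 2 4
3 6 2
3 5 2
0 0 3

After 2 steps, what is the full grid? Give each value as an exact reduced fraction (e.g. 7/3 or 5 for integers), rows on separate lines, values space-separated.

Answer: 43/9 39/10 67/18
941/240 203/50 383/120
239/80 291/100 341/120
23/12 59/30 20/9

Derivation:
After step 1:
  13/3 5 8/3
  5 18/5 7/2
  11/4 16/5 3
  1 2 5/3
After step 2:
  43/9 39/10 67/18
  941/240 203/50 383/120
  239/80 291/100 341/120
  23/12 59/30 20/9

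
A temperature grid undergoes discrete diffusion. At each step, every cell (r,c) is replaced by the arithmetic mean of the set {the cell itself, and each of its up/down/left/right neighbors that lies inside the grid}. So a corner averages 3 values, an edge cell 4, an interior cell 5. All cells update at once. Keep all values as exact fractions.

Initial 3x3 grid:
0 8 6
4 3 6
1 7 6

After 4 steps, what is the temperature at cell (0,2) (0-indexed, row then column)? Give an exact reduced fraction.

Step 1: cell (0,2) = 20/3
Step 2: cell (0,2) = 97/18
Step 3: cell (0,2) = 5933/1080
Step 4: cell (0,2) = 329821/64800
Full grid after step 4:
  19921/4800 4115839/864000 329821/64800
  4748/1125 183127/40000 1512613/288000
  178189/43200 4085339/864000 327371/64800

Answer: 329821/64800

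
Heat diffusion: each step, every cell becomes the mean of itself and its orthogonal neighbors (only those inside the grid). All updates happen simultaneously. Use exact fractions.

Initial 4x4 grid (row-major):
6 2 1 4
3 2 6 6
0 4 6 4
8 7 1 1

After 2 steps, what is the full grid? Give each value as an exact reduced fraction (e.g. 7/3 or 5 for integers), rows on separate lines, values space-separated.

After step 1:
  11/3 11/4 13/4 11/3
  11/4 17/5 21/5 5
  15/4 19/5 21/5 17/4
  5 5 15/4 2
After step 2:
  55/18 49/15 52/15 143/36
  407/120 169/50 401/100 1027/240
  153/40 403/100 101/25 309/80
  55/12 351/80 299/80 10/3

Answer: 55/18 49/15 52/15 143/36
407/120 169/50 401/100 1027/240
153/40 403/100 101/25 309/80
55/12 351/80 299/80 10/3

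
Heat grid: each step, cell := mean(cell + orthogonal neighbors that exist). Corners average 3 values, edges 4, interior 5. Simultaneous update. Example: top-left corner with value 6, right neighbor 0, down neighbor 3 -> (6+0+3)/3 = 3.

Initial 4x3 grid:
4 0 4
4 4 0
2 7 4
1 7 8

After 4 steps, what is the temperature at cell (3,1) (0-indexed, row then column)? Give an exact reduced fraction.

Answer: 4007509/864000

Derivation:
Step 1: cell (3,1) = 23/4
Step 2: cell (3,1) = 1213/240
Step 3: cell (3,1) = 69191/14400
Step 4: cell (3,1) = 4007509/864000
Full grid after step 4:
  98699/32400 11729/4000 192923/64800
  90797/27000 206641/60000 745001/216000
  214139/54000 1489421/360000 931181/216000
  562681/129600 4007509/864000 620431/129600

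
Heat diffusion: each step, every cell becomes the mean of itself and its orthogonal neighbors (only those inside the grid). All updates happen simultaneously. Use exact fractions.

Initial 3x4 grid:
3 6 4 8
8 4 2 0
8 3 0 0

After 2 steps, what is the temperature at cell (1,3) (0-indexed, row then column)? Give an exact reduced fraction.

Answer: 17/8

Derivation:
Step 1: cell (1,3) = 5/2
Step 2: cell (1,3) = 17/8
Full grid after step 2:
  47/9 1171/240 61/16 23/6
  447/80 407/100 307/100 17/8
  95/18 239/60 7/4 5/4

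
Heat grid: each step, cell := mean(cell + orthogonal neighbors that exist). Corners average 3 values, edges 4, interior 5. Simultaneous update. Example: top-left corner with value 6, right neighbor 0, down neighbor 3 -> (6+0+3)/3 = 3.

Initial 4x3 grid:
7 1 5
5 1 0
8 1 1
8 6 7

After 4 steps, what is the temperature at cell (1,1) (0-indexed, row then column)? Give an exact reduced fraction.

Answer: 12421/3600

Derivation:
Step 1: cell (1,1) = 8/5
Step 2: cell (1,1) = 31/10
Step 3: cell (1,1) = 3763/1200
Step 4: cell (1,1) = 12421/3600
Full grid after step 4:
  1213/324 270179/86400 2357/864
  172897/43200 12421/3600 10181/3600
  202153/43200 2399/600 37757/10800
  1639/324 44519/9600 10441/2592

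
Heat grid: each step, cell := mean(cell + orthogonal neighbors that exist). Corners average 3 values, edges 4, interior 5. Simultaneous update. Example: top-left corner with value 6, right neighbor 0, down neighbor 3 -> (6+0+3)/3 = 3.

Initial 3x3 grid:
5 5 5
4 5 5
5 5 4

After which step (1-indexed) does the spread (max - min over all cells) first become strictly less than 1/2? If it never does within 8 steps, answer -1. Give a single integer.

Answer: 1

Derivation:
Step 1: max=5, min=14/3, spread=1/3
  -> spread < 1/2 first at step 1
Step 2: max=59/12, min=1133/240, spread=47/240
Step 3: max=389/80, min=5099/1080, spread=61/432
Step 4: max=209167/43200, min=307363/64800, spread=511/5184
Step 5: max=12500149/2592000, min=18480911/3888000, spread=4309/62208
Step 6: max=249501901/51840000, min=1111416367/233280000, spread=36295/746496
Step 7: max=44835150941/9331200000, min=66774956099/13996800000, spread=305773/8957952
Step 8: max=2687378070527/559872000000, min=4010942488603/839808000000, spread=2575951/107495424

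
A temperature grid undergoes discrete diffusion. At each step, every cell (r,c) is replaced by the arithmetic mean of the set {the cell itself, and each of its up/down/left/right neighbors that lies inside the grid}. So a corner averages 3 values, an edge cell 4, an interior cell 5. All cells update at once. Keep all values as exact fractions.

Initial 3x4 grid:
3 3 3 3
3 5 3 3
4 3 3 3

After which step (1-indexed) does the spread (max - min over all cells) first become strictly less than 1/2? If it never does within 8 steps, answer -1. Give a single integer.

Step 1: max=15/4, min=3, spread=3/4
Step 2: max=65/18, min=3, spread=11/18
Step 3: max=50251/14400, min=613/200, spread=1223/2880
  -> spread < 1/2 first at step 3
Step 4: max=449191/129600, min=11191/3600, spread=9263/25920
Step 5: max=176851411/51840000, min=2266013/720000, spread=547939/2073600
Step 6: max=1584887101/466560000, min=2568301/810000, spread=4221829/18662400
Step 7: max=94374020159/27993600000, min=2759569751/864000000, spread=24819801133/139968000000
Step 8: max=5639445373981/1679616000000, min=74843886623/23328000000, spread=2005484297/13436928000

Answer: 3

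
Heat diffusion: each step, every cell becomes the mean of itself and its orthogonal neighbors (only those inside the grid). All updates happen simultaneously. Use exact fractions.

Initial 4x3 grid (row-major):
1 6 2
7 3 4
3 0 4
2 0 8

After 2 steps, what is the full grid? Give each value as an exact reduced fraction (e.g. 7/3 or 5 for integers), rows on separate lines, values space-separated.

After step 1:
  14/3 3 4
  7/2 4 13/4
  3 2 4
  5/3 5/2 4
After step 2:
  67/18 47/12 41/12
  91/24 63/20 61/16
  61/24 31/10 53/16
  43/18 61/24 7/2

Answer: 67/18 47/12 41/12
91/24 63/20 61/16
61/24 31/10 53/16
43/18 61/24 7/2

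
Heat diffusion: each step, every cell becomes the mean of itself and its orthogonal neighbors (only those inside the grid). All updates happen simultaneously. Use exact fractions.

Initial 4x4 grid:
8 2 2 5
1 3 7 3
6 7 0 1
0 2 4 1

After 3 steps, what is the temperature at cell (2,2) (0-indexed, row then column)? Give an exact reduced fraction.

Answer: 6213/2000

Derivation:
Step 1: cell (2,2) = 19/5
Step 2: cell (2,2) = 67/25
Step 3: cell (2,2) = 6213/2000
Full grid after step 3:
  1691/432 27211/7200 26843/7200 367/108
  13703/3600 22717/6000 1247/375 23753/7200
  12827/3600 4939/1500 6213/2000 2001/800
  857/270 11057/3600 2959/1200 1711/720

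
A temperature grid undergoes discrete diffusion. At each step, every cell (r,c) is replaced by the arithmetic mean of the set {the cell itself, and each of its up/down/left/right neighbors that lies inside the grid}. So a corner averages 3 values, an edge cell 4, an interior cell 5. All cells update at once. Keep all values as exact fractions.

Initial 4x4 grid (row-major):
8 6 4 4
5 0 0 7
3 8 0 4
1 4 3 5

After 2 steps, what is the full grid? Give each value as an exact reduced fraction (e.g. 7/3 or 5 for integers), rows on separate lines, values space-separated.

Answer: 89/18 68/15 19/5 49/12
1103/240 7/2 13/4 299/80
167/48 361/100 76/25 59/16
131/36 19/6 7/2 11/3

Derivation:
After step 1:
  19/3 9/2 7/2 5
  4 19/5 11/5 15/4
  17/4 3 3 4
  8/3 4 3 4
After step 2:
  89/18 68/15 19/5 49/12
  1103/240 7/2 13/4 299/80
  167/48 361/100 76/25 59/16
  131/36 19/6 7/2 11/3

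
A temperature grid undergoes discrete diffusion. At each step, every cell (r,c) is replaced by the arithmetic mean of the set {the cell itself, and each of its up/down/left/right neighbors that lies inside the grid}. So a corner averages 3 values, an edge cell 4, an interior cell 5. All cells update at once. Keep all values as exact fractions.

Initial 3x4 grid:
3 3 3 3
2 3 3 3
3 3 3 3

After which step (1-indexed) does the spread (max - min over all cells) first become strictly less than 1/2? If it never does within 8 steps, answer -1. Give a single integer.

Step 1: max=3, min=8/3, spread=1/3
  -> spread < 1/2 first at step 1
Step 2: max=3, min=653/240, spread=67/240
Step 3: max=3, min=6043/2160, spread=437/2160
Step 4: max=2991/1000, min=2434469/864000, spread=29951/172800
Step 5: max=10046/3375, min=22112179/7776000, spread=206761/1555200
Step 6: max=16034329/5400000, min=8875004429/3110400000, spread=14430763/124416000
Step 7: max=1278347273/432000000, min=534764258311/186624000000, spread=139854109/1492992000
Step 8: max=114788771023/38880000000, min=32169848109749/11197440000000, spread=7114543559/89579520000

Answer: 1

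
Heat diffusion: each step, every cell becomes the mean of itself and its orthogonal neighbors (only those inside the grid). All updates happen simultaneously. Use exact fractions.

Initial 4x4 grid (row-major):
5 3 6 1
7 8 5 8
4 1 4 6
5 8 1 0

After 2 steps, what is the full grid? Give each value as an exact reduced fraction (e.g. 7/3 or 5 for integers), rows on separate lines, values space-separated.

After step 1:
  5 11/2 15/4 5
  6 24/5 31/5 5
  17/4 5 17/5 9/2
  17/3 15/4 13/4 7/3
After step 2:
  11/2 381/80 409/80 55/12
  401/80 11/2 463/100 207/40
  251/48 106/25 447/100 457/120
  41/9 53/12 191/60 121/36

Answer: 11/2 381/80 409/80 55/12
401/80 11/2 463/100 207/40
251/48 106/25 447/100 457/120
41/9 53/12 191/60 121/36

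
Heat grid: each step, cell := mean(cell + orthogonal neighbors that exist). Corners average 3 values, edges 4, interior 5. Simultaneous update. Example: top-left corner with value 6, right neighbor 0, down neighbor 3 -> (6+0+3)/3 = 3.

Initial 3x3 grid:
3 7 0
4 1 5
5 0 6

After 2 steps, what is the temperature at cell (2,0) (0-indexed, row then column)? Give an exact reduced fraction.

Step 1: cell (2,0) = 3
Step 2: cell (2,0) = 37/12
Full grid after step 2:
  32/9 889/240 13/4
  859/240 77/25 211/60
  37/12 49/15 29/9

Answer: 37/12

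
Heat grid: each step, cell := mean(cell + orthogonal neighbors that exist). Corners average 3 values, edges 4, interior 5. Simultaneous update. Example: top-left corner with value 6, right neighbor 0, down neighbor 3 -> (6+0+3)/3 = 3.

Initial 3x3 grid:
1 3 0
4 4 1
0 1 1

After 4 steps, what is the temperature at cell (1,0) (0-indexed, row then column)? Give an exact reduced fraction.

Step 1: cell (1,0) = 9/4
Step 2: cell (1,0) = 551/240
Step 3: cell (1,0) = 30157/14400
Step 4: cell (1,0) = 1775279/864000
Full grid after step 4:
  274487/129600 143867/72000 117281/64800
  1775279/864000 675173/360000 746077/432000
  247337/129600 768827/432000 17551/10800

Answer: 1775279/864000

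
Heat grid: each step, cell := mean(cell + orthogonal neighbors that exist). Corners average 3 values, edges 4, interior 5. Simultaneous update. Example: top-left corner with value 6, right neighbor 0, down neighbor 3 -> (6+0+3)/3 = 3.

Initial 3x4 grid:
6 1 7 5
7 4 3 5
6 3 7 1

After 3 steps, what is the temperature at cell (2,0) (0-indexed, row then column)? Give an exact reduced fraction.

Step 1: cell (2,0) = 16/3
Step 2: cell (2,0) = 193/36
Step 3: cell (2,0) = 10481/2160
Full grid after step 3:
  10081/2160 8467/1800 3911/900 2503/540
  23977/4800 8863/2000 4559/1000 10081/2400
  10481/2160 8567/1800 934/225 2333/540

Answer: 10481/2160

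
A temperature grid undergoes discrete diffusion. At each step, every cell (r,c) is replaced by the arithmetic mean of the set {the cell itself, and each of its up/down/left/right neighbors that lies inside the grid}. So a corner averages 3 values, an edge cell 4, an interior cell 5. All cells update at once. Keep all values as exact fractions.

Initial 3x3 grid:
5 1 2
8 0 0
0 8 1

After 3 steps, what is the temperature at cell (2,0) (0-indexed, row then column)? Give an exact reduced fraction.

Step 1: cell (2,0) = 16/3
Step 2: cell (2,0) = 65/18
Step 3: cell (2,0) = 4057/1080
Full grid after step 3:
  7369/2160 8687/3600 1453/720
  16091/4800 5917/2000 3047/1600
  4057/1080 41173/14400 113/45

Answer: 4057/1080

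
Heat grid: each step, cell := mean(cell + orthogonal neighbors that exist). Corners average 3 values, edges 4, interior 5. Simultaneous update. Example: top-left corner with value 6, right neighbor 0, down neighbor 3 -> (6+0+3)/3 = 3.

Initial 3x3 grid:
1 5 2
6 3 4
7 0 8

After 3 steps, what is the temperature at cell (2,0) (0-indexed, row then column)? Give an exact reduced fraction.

Answer: 9011/2160

Derivation:
Step 1: cell (2,0) = 13/3
Step 2: cell (2,0) = 157/36
Step 3: cell (2,0) = 9011/2160
Full grid after step 3:
  673/180 52547/14400 1969/540
  57397/14400 7763/2000 55997/14400
  9011/2160 29861/7200 979/240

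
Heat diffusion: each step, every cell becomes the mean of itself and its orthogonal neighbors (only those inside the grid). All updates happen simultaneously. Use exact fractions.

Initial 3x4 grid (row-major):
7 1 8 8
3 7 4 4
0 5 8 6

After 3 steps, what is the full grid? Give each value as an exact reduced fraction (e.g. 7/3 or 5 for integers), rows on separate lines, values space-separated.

After step 1:
  11/3 23/4 21/4 20/3
  17/4 4 31/5 11/2
  8/3 5 23/4 6
After step 2:
  41/9 14/3 179/30 209/36
  175/48 126/25 267/50 731/120
  143/36 209/48 459/80 23/4
After step 3:
  1853/432 9103/1800 19601/3600 6431/1080
  61969/14400 3457/750 33811/6000 41377/7200
  431/108 34387/7200 12709/2400 4219/720

Answer: 1853/432 9103/1800 19601/3600 6431/1080
61969/14400 3457/750 33811/6000 41377/7200
431/108 34387/7200 12709/2400 4219/720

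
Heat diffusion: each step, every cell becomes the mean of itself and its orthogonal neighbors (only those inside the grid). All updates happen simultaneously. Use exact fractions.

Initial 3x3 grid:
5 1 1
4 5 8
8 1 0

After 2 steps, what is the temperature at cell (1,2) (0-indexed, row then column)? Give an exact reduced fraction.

Answer: 409/120

Derivation:
Step 1: cell (1,2) = 7/2
Step 2: cell (1,2) = 409/120
Full grid after step 2:
  71/18 101/30 59/18
  509/120 193/50 409/120
  40/9 439/120 10/3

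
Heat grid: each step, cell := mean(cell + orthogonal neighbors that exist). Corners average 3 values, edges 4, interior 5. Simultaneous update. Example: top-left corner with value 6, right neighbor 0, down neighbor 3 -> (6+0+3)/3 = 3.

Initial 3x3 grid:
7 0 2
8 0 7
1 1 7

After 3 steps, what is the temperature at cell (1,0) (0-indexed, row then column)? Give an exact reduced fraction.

Step 1: cell (1,0) = 4
Step 2: cell (1,0) = 233/60
Step 3: cell (1,0) = 12571/3600
Full grid after step 3:
  2639/720 16003/4800 2459/720
  12571/3600 10579/3000 1033/300
  7577/2160 48709/14400 2639/720

Answer: 12571/3600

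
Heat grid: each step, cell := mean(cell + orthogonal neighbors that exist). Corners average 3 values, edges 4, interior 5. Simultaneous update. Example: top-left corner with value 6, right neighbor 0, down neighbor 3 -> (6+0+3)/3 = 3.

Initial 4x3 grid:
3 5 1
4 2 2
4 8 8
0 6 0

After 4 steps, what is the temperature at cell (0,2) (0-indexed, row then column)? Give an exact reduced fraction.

Answer: 448811/129600

Derivation:
Step 1: cell (0,2) = 8/3
Step 2: cell (0,2) = 26/9
Step 3: cell (0,2) = 3581/1080
Step 4: cell (0,2) = 448811/129600
Full grid after step 4:
  153437/43200 3029689/864000 448811/129600
  271517/72000 1357451/360000 811801/216000
  859091/216000 81157/20000 887341/216000
  65147/16200 598579/144000 136469/32400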